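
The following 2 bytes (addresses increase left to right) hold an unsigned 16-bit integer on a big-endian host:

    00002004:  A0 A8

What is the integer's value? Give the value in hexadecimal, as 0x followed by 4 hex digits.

0xA0A8

Big-endian: lowest address holds the most-significant byte.
The bytes are already most-significant first: 0xA0A8.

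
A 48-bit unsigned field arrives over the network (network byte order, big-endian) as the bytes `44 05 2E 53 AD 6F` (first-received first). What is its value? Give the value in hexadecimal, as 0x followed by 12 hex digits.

In big-endian order the high byte comes first in memory.
The bytes are already most-significant first: 0x44052E53AD6F.

0x44052E53AD6F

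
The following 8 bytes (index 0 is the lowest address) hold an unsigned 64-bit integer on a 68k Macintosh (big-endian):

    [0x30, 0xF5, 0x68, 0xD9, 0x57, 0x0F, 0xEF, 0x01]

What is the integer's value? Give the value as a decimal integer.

3527841165792505601

Big-endian: lowest address holds the most-significant byte.
The bytes are already most-significant first: 0x30F568D9570FEF01.
0x30F568D9570FEF01 = 3527841165792505601.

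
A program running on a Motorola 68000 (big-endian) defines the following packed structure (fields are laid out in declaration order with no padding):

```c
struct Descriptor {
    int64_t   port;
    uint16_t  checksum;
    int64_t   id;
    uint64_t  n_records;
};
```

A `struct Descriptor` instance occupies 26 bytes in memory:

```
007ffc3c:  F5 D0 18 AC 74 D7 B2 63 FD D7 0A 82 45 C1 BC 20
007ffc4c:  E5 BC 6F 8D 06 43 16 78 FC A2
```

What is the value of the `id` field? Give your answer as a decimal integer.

`id` follows `port` (8 B), `checksum` (2 B), so it starts at offset 8 + 2 = 10 and occupies 8 bytes.
Bytes at offsets 10..17: 0A 82 45 C1 BC 20 E5 BC.
In big-endian order the high byte comes first in memory.
The bytes are already most-significant first: 0x0A8245C1BC20E5BC.
0x0A8245C1BC20E5BC = 757244385738941884.

757244385738941884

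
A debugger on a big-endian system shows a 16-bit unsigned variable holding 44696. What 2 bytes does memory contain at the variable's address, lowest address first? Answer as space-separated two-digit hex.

44696 in hexadecimal, padded to 16 bits, is 0xAE98.
Split into bytes (most-significant first): AE 98.
In big-endian order the high byte comes first in memory.
So the memory order matches the most-significant-first order: AE 98.

AE 98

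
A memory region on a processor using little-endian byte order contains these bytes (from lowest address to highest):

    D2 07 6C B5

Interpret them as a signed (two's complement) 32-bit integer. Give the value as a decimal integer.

-1251211310

Little-endian: lowest address holds the least-significant byte.
Reassemble most-significant byte first: B5 6C 07 D2 → 0xB56C07D2.
Top bit is set, so as a signed 32-bit value this is 0xB56C07D2 − 2^32 = -1251211310.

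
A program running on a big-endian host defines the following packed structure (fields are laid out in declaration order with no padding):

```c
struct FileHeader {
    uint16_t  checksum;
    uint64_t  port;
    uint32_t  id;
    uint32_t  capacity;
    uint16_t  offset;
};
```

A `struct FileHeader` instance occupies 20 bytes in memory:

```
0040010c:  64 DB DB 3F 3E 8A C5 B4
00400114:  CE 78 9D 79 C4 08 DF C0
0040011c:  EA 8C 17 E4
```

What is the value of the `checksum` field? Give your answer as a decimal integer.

25819

`checksum` is the first field, at byte offset 0, occupying 2 bytes.
Bytes at offsets 0..1: 64 DB.
In big-endian order the high byte comes first in memory.
The bytes are already most-significant first: 0x64DB.
0x64DB = 25819.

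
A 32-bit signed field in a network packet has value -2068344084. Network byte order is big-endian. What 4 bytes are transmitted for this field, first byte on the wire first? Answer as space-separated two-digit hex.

Two's complement of -2068344084 in 32 bits: 2068344084 = 0x7B486D14; invert → 0x84B792EB; add 1 → 0x84B792EC.
Split into bytes (most-significant first): 84 B7 92 EC.
Big-endian: lowest address holds the most-significant byte.
So the memory order matches the most-significant-first order: 84 B7 92 EC.

84 B7 92 EC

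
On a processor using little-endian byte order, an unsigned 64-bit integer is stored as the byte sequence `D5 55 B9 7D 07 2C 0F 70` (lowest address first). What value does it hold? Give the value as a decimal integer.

In little-endian order the low byte comes first in memory.
Reassemble most-significant byte first: 70 0F 2C 07 7D B9 55 D5 → 0x700F2C077DB955D5.
0x700F2C077DB955D5 = 8074721067584280021.

8074721067584280021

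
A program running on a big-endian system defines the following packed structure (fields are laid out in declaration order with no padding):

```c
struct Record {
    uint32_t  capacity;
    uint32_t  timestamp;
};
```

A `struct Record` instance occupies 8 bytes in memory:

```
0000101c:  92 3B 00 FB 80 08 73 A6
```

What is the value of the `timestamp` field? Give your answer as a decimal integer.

2148037542

`timestamp` follows `capacity` (4 bytes), so it starts at byte offset 4 and occupies 4 bytes.
Bytes at offsets 4..7: 80 08 73 A6.
Big-endian: lowest address holds the most-significant byte.
The bytes are already most-significant first: 0x800873A6.
0x800873A6 = 2148037542.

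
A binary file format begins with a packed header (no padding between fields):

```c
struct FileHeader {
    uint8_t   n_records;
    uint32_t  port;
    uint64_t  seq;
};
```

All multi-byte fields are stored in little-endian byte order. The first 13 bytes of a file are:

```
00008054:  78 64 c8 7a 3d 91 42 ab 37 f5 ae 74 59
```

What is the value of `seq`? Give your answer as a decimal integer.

6445969334898213521

`seq` follows `n_records` (1 B), `port` (4 B), so it starts at offset 1 + 4 = 5 and occupies 8 bytes.
Bytes at offsets 5..12: 91 42 AB 37 F5 AE 74 59.
In little-endian order the low byte comes first in memory.
Reassemble most-significant byte first: 59 74 AE F5 37 AB 42 91 → 0x5974AEF537AB4291.
0x5974AEF537AB4291 = 6445969334898213521.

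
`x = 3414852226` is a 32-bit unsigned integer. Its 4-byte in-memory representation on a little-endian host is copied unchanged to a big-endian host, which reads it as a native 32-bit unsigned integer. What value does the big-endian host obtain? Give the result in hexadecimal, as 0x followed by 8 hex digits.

0x82828ACB

3414852226 in 32-bit hexadecimal is 0xCB8A8282.
Stored little-endian, the bytes at ascending addresses are 82 82 8A CB.
Read back as big-endian, the last byte is least significant, giving 0x82828ACB.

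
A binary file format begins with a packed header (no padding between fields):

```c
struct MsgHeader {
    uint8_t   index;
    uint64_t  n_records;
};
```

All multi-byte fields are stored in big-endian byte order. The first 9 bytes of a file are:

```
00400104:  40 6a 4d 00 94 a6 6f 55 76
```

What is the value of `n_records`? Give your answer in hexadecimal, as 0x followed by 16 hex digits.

0x6A4D0094A66F5576

`n_records` follows `index` (1 byte), so it starts at byte offset 1 and occupies 8 bytes.
Bytes at offsets 1..8: 6A 4D 00 94 A6 6F 55 76.
Big-endian: lowest address holds the most-significant byte.
The bytes are already most-significant first: 0x6A4D0094A66F5576.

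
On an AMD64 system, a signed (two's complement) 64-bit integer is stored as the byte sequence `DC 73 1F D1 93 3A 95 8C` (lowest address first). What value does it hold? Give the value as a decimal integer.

Little-endian: lowest address holds the least-significant byte.
Reassemble most-significant byte first: 8C 95 3A 93 D1 1F 73 DC → 0x8C953A93D11F73DC.
Top bit is set, so as a signed 64-bit value this is 0x8C953A93D11F73DC − 2^64 = -8316676730326649892.

-8316676730326649892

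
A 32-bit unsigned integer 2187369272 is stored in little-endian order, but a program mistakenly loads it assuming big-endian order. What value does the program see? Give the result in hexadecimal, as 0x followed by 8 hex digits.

2187369272 in 32-bit hexadecimal is 0x82609B38.
Stored little-endian, the bytes at ascending addresses are 38 9B 60 82.
Read back as big-endian, the last byte is least significant, giving 0x389B6082.

0x389B6082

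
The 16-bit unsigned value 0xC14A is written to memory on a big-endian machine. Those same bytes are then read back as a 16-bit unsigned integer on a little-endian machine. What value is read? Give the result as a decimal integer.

19137

Stored big-endian, the bytes at ascending addresses are C1 4A.
Read back as little-endian, the first byte is least significant, giving 0x4AC1.
0x4AC1 = 19137.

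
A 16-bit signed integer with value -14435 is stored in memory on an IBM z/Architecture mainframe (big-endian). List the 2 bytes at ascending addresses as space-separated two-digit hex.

Two's complement of -14435 in 16 bits: 14435 = 0x3863; invert → 0xC79C; add 1 → 0xC79D.
Split into bytes (most-significant first): C7 9D.
Big-endian stores the most-significant byte at the lowest address.
So the memory order matches the most-significant-first order: C7 9D.

C7 9D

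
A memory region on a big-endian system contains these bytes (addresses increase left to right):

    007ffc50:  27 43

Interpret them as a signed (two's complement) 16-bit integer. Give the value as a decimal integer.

In big-endian order the high byte comes first in memory.
The bytes are already most-significant first: 0x2743.
0x2743 = 10051.

10051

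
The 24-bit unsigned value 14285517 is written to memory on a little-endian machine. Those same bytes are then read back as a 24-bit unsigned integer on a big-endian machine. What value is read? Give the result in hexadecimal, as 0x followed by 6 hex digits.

14285517 in 24-bit hexadecimal is 0xD9FACD.
Stored little-endian, the bytes at ascending addresses are CD FA D9.
Read back as big-endian, the last byte is least significant, giving 0xCDFAD9.

0xCDFAD9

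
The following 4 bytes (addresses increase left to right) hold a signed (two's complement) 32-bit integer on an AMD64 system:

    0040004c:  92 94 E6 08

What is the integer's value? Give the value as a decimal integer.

In little-endian order the low byte comes first in memory.
Reassemble most-significant byte first: 08 E6 94 92 → 0x08E69492.
0x08E69492 = 149329042.

149329042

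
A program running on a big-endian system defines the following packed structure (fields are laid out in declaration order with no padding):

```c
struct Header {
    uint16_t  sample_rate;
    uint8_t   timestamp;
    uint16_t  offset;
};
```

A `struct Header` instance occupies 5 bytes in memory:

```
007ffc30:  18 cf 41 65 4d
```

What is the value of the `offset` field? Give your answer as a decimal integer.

25933

`offset` follows `sample_rate` (2 B), `timestamp` (1 B), so it starts at offset 2 + 1 = 3 and occupies 2 bytes.
Bytes at offsets 3..4: 65 4D.
Big-endian stores the most-significant byte at the lowest address.
The bytes are already most-significant first: 0x654D.
0x654D = 25933.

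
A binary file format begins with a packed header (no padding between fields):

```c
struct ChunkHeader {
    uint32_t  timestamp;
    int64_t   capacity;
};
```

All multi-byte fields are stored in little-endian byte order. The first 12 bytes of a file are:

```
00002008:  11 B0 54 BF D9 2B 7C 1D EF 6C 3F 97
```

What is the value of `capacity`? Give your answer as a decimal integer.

-7548194676202001447

`capacity` follows `timestamp` (4 bytes), so it starts at byte offset 4 and occupies 8 bytes.
Bytes at offsets 4..11: D9 2B 7C 1D EF 6C 3F 97.
Little-endian stores the least-significant byte at the lowest address.
Reassemble most-significant byte first: 97 3F 6C EF 1D 7C 2B D9 → 0x973F6CEF1D7C2BD9.
Top bit is set, so as a signed 64-bit value this is 0x973F6CEF1D7C2BD9 − 2^64 = -7548194676202001447.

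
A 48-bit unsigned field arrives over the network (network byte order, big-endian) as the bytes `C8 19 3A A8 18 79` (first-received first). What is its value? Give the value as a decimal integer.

220010683832441

In big-endian order the high byte comes first in memory.
The bytes are already most-significant first: 0xC8193AA81879.
0xC8193AA81879 = 220010683832441.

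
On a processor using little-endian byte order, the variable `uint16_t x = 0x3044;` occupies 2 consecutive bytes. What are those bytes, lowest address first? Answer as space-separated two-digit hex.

44 30

Split into bytes (most-significant first): 30 44.
Little-endian: lowest address holds the least-significant byte.
So at ascending addresses the bytes are 44 30.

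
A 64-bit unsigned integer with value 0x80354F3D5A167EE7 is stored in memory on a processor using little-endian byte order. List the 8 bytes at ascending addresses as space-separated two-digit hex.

E7 7E 16 5A 3D 4F 35 80

Split into bytes (most-significant first): 80 35 4F 3D 5A 16 7E E7.
In little-endian order the low byte comes first in memory.
So at ascending addresses the bytes are E7 7E 16 5A 3D 4F 35 80.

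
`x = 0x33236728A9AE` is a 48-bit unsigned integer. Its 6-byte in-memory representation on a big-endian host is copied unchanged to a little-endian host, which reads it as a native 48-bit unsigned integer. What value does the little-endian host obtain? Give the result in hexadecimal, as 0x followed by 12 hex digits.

Stored big-endian, the bytes at ascending addresses are 33 23 67 28 A9 AE.
Read back as little-endian, the first byte is least significant, giving 0xAEA928672333.

0xAEA928672333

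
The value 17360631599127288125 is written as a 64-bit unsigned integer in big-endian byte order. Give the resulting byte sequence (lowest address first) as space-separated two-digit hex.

17360631599127288125 in hexadecimal, padded to 64 bits, is 0xF0ED5A757667593D.
Split into bytes (most-significant first): F0 ED 5A 75 76 67 59 3D.
Big-endian stores the most-significant byte at the lowest address.
So the memory order matches the most-significant-first order: F0 ED 5A 75 76 67 59 3D.

F0 ED 5A 75 76 67 59 3D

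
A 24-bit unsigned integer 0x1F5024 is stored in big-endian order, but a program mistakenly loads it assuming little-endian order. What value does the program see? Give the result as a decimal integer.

2379807

Stored big-endian, the bytes at ascending addresses are 1F 50 24.
Read back as little-endian, the first byte is least significant, giving 0x24501F.
0x24501F = 2379807.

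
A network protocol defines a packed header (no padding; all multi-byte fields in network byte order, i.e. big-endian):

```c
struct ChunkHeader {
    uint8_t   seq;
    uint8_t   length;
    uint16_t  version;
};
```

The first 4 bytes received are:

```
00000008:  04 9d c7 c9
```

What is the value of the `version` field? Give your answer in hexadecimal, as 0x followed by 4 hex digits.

`version` follows `seq` (1 B), `length` (1 B), so it starts at offset 1 + 1 = 2 and occupies 2 bytes.
Bytes at offsets 2..3: C7 C9.
Big-endian: lowest address holds the most-significant byte.
The bytes are already most-significant first: 0xC7C9.

0xC7C9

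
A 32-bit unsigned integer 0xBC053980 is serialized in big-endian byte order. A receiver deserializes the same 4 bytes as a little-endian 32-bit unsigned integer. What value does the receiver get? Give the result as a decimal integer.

Stored big-endian, the bytes at ascending addresses are BC 05 39 80.
Read back as little-endian, the first byte is least significant, giving 0x803905BC.
0x803905BC = 2151220668.

2151220668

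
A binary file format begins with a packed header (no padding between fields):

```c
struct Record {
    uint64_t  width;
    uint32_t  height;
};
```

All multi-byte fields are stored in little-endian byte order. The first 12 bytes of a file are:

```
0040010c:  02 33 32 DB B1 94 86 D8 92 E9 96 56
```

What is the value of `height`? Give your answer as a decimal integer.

1452730770

`height` follows `width` (8 bytes), so it starts at byte offset 8 and occupies 4 bytes.
Bytes at offsets 8..11: 92 E9 96 56.
Little-endian stores the least-significant byte at the lowest address.
Reassemble most-significant byte first: 56 96 E9 92 → 0x5696E992.
0x5696E992 = 1452730770.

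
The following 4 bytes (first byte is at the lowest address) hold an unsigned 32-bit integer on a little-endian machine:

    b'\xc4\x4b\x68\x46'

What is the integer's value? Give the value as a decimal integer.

Little-endian: lowest address holds the least-significant byte.
Reassemble most-significant byte first: 46 68 4B C4 → 0x46684BC4.
0x46684BC4 = 1181240260.

1181240260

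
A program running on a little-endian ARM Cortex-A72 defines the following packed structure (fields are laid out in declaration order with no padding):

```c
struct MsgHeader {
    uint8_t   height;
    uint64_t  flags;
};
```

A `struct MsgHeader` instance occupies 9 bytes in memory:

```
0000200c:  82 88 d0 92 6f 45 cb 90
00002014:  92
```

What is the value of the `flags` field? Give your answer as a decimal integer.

`flags` follows `height` (1 byte), so it starts at byte offset 1 and occupies 8 bytes.
Bytes at offsets 1..8: 88 D0 92 6F 45 CB 90 92.
Little-endian stores the least-significant byte at the lowest address.
Reassemble most-significant byte first: 92 90 CB 45 6F 92 D0 88 → 0x9290CB456F92D088.
0x9290CB456F92D088 = 10561164625268887688.

10561164625268887688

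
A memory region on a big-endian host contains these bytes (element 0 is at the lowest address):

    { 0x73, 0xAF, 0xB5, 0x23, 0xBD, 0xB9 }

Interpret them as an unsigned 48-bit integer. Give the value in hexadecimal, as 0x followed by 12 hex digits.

Big-endian: lowest address holds the most-significant byte.
The bytes are already most-significant first: 0x73AFB523BDB9.

0x73AFB523BDB9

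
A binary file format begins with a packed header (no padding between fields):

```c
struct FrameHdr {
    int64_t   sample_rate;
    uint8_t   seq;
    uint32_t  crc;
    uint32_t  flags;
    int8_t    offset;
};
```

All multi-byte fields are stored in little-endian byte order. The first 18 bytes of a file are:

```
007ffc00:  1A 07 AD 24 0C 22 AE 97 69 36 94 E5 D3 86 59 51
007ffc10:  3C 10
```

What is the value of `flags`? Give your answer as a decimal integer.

1011964294

`flags` follows `sample_rate` (8 B), `seq` (1 B), `crc` (4 B), so it starts at offset 8 + 1 + 4 = 13 and occupies 4 bytes.
Bytes at offsets 13..16: 86 59 51 3C.
Little-endian stores the least-significant byte at the lowest address.
Reassemble most-significant byte first: 3C 51 59 86 → 0x3C515986.
0x3C515986 = 1011964294.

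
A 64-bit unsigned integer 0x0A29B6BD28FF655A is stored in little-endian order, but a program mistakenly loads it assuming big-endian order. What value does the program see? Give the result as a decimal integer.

6513892986507897098

Stored little-endian, the bytes at ascending addresses are 5A 65 FF 28 BD B6 29 0A.
Read back as big-endian, the last byte is least significant, giving 0x5A65FF28BDB6290A.
0x5A65FF28BDB6290A = 6513892986507897098.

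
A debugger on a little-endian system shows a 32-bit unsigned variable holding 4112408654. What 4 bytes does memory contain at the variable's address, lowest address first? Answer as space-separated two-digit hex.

4E 60 1E F5

4112408654 in hexadecimal, padded to 32 bits, is 0xF51E604E.
Split into bytes (most-significant first): F5 1E 60 4E.
Little-endian stores the least-significant byte at the lowest address.
So at ascending addresses the bytes are 4E 60 1E F5.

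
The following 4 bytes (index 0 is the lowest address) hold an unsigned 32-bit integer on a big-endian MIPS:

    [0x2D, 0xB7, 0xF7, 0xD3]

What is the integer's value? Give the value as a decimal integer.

Big-endian: lowest address holds the most-significant byte.
The bytes are already most-significant first: 0x2DB7F7D3.
0x2DB7F7D3 = 767031251.

767031251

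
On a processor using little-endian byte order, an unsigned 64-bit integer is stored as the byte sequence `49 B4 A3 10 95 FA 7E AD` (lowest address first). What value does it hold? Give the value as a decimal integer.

Little-endian: lowest address holds the least-significant byte.
Reassemble most-significant byte first: AD 7E FA 95 10 A3 B4 49 → 0xAD7EFA9510A3B449.
0xAD7EFA9510A3B449 = 12501705133763310665.

12501705133763310665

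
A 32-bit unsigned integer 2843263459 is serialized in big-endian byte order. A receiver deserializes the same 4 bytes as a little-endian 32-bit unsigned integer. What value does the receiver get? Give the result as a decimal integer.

3821107369

2843263459 in 32-bit hexadecimal is 0xA978C1E3.
Stored big-endian, the bytes at ascending addresses are A9 78 C1 E3.
Read back as little-endian, the first byte is least significant, giving 0xE3C178A9.
0xE3C178A9 = 3821107369.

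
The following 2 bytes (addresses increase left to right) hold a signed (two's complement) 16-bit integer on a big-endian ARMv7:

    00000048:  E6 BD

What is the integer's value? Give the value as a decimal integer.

In big-endian order the high byte comes first in memory.
The bytes are already most-significant first: 0xE6BD.
Top bit is set, so as a signed 16-bit value this is 0xE6BD − 2^16 = -6467.

-6467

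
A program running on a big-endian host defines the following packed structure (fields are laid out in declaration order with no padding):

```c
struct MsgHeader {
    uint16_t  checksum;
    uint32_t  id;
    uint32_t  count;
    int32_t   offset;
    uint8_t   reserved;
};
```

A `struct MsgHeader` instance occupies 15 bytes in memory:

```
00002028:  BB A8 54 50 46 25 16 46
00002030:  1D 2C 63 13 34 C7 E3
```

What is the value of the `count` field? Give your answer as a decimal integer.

373693740

`count` follows `checksum` (2 B), `id` (4 B), so it starts at offset 2 + 4 = 6 and occupies 4 bytes.
Bytes at offsets 6..9: 16 46 1D 2C.
In big-endian order the high byte comes first in memory.
The bytes are already most-significant first: 0x16461D2C.
0x16461D2C = 373693740.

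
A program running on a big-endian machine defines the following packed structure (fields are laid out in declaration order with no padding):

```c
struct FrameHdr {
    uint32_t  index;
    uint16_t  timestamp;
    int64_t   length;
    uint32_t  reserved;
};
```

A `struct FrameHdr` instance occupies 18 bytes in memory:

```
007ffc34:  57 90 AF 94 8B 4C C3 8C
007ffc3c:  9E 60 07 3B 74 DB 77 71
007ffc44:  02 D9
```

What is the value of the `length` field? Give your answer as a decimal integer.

`length` follows `index` (4 B), `timestamp` (2 B), so it starts at offset 4 + 2 = 6 and occupies 8 bytes.
Bytes at offsets 6..13: C3 8C 9E 60 07 3B 74 DB.
In big-endian order the high byte comes first in memory.
The bytes are already most-significant first: 0xC38C9E60073B74DB.
Top bit is set, so as a signed 64-bit value this is 0xC38C9E60073B74DB − 2^64 = -4355932604298726181.

-4355932604298726181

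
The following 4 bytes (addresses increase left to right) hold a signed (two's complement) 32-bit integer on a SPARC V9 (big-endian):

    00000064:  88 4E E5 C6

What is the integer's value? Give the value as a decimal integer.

Big-endian: lowest address holds the most-significant byte.
The bytes are already most-significant first: 0x884EE5C6.
Top bit is set, so as a signed 32-bit value this is 0x884EE5C6 − 2^32 = -2008095290.

-2008095290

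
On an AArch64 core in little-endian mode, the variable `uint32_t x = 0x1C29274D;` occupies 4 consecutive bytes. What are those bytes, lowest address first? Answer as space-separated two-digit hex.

Split into bytes (most-significant first): 1C 29 27 4D.
In little-endian order the low byte comes first in memory.
So at ascending addresses the bytes are 4D 27 29 1C.

4D 27 29 1C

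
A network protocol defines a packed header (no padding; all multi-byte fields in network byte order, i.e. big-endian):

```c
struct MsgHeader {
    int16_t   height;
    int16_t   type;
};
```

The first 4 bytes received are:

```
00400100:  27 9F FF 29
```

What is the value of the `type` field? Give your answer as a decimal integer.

`type` follows `height` (2 bytes), so it starts at byte offset 2 and occupies 2 bytes.
Bytes at offsets 2..3: FF 29.
In big-endian order the high byte comes first in memory.
The bytes are already most-significant first: 0xFF29.
Top bit is set, so as a signed 16-bit value this is 0xFF29 − 2^16 = -215.

-215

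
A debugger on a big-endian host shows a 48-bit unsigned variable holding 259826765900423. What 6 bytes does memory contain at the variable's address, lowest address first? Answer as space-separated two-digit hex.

259826765900423 in hexadecimal, padded to 48 bits, is 0xEC4FA215AA87.
Split into bytes (most-significant first): EC 4F A2 15 AA 87.
Big-endian: lowest address holds the most-significant byte.
So the memory order matches the most-significant-first order: EC 4F A2 15 AA 87.

EC 4F A2 15 AA 87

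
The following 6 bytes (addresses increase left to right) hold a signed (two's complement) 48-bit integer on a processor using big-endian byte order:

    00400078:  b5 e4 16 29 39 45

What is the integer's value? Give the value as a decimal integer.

In big-endian order the high byte comes first in memory.
The bytes are already most-significant first: 0xB5E416293945.
Top bit is set, so as a signed 48-bit value this is 0xB5E416293945 − 2^48 = -81483747739323.

-81483747739323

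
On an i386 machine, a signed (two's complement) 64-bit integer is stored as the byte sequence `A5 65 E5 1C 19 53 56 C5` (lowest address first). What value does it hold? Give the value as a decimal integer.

In little-endian order the low byte comes first in memory.
Reassemble most-significant byte first: C5 56 53 19 1C E5 65 A5 → 0xC55653191CE565A5.
Top bit is set, so as a signed 64-bit value this is 0xC55653191CE565A5 − 2^64 = -4227099832916548187.

-4227099832916548187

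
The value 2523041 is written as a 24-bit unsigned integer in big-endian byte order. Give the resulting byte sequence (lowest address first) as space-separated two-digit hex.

2523041 in hexadecimal, padded to 24 bits, is 0x267FA1.
Split into bytes (most-significant first): 26 7F A1.
Big-endian stores the most-significant byte at the lowest address.
So the memory order matches the most-significant-first order: 26 7F A1.

26 7F A1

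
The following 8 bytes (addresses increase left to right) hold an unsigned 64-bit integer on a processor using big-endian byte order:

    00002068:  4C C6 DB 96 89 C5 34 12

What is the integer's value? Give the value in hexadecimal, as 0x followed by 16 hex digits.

In big-endian order the high byte comes first in memory.
The bytes are already most-significant first: 0x4CC6DB9689C53412.

0x4CC6DB9689C53412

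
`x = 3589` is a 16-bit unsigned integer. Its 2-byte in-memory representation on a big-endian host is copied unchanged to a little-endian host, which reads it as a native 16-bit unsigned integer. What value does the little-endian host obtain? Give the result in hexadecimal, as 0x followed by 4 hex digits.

3589 in 16-bit hexadecimal is 0x0E05.
Stored big-endian, the bytes at ascending addresses are 0E 05.
Read back as little-endian, the first byte is least significant, giving 0x050E.

0x050E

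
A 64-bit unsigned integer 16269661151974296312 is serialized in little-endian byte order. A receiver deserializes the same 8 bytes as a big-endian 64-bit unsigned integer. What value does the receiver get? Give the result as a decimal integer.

17909239068281194977

16269661151974296312 in 64-bit hexadecimal is 0xE1C9729E0B668AF8.
Stored little-endian, the bytes at ascending addresses are F8 8A 66 0B 9E 72 C9 E1.
Read back as big-endian, the last byte is least significant, giving 0xF88A660B9E72C9E1.
0xF88A660B9E72C9E1 = 17909239068281194977.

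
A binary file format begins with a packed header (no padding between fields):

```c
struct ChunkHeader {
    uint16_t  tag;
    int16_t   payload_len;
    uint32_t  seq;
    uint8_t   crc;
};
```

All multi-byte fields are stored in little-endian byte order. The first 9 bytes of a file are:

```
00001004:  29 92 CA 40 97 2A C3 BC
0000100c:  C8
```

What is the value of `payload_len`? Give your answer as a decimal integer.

`payload_len` follows `tag` (2 bytes), so it starts at byte offset 2 and occupies 2 bytes.
Bytes at offsets 2..3: CA 40.
Little-endian: lowest address holds the least-significant byte.
Reassemble most-significant byte first: 40 CA → 0x40CA.
0x40CA = 16586.

16586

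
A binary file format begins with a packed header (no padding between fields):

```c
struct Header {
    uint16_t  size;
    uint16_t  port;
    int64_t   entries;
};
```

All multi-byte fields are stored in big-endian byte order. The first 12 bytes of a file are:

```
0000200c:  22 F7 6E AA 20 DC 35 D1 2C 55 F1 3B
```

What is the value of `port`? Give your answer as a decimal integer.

`port` follows `size` (2 bytes), so it starts at byte offset 2 and occupies 2 bytes.
Bytes at offsets 2..3: 6E AA.
Big-endian stores the most-significant byte at the lowest address.
The bytes are already most-significant first: 0x6EAA.
0x6EAA = 28330.

28330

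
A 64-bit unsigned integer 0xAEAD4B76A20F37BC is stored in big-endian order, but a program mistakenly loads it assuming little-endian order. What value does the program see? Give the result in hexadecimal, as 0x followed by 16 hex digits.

0xBC370FA2764BADAE

Stored big-endian, the bytes at ascending addresses are AE AD 4B 76 A2 0F 37 BC.
Read back as little-endian, the first byte is least significant, giving 0xBC370FA2764BADAE.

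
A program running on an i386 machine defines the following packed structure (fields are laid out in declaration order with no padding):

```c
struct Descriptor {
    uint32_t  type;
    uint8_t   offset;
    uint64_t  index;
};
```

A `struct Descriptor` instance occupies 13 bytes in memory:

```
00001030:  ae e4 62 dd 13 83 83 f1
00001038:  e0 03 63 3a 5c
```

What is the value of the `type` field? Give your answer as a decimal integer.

`type` is the first field, at byte offset 0, occupying 4 bytes.
Bytes at offsets 0..3: AE E4 62 DD.
Little-endian: lowest address holds the least-significant byte.
Reassemble most-significant byte first: DD 62 E4 AE → 0xDD62E4AE.
0xDD62E4AE = 3714245806.

3714245806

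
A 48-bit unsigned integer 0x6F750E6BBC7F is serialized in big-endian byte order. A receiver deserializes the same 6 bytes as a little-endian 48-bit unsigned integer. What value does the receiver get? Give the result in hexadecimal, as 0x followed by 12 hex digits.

Stored big-endian, the bytes at ascending addresses are 6F 75 0E 6B BC 7F.
Read back as little-endian, the first byte is least significant, giving 0x7FBC6B0E756F.

0x7FBC6B0E756F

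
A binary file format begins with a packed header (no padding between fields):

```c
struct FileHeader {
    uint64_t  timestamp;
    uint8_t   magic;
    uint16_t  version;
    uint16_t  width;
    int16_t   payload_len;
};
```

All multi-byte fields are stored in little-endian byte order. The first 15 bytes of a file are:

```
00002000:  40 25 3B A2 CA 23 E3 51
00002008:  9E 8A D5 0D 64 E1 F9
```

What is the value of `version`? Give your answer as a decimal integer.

`version` follows `timestamp` (8 B), `magic` (1 B), so it starts at offset 8 + 1 = 9 and occupies 2 bytes.
Bytes at offsets 9..10: 8A D5.
Little-endian stores the least-significant byte at the lowest address.
Reassemble most-significant byte first: D5 8A → 0xD58A.
0xD58A = 54666.

54666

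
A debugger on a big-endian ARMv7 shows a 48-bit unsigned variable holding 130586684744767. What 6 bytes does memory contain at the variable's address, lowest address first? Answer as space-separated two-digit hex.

130586684744767 in hexadecimal, padded to 48 bits, is 0x76C494F4E43F.
Split into bytes (most-significant first): 76 C4 94 F4 E4 3F.
Big-endian: lowest address holds the most-significant byte.
So the memory order matches the most-significant-first order: 76 C4 94 F4 E4 3F.

76 C4 94 F4 E4 3F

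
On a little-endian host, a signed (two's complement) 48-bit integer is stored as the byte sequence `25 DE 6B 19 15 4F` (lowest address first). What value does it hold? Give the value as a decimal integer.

In little-endian order the low byte comes first in memory.
Reassemble most-significant byte first: 4F 15 19 6B DE 25 → 0x4F15196BDE25.
0x4F15196BDE25 = 86952039407141.

86952039407141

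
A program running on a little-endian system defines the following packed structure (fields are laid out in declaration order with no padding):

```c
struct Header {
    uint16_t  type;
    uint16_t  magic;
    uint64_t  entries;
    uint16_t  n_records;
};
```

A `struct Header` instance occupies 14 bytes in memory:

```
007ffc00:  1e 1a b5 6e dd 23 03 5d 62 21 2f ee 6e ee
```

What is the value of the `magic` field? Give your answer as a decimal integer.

28341

`magic` follows `type` (2 bytes), so it starts at byte offset 2 and occupies 2 bytes.
Bytes at offsets 2..3: B5 6E.
Little-endian: lowest address holds the least-significant byte.
Reassemble most-significant byte first: 6E B5 → 0x6EB5.
0x6EB5 = 28341.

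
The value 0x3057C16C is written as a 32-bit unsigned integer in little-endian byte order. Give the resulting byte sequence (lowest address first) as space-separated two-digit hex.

Split into bytes (most-significant first): 30 57 C1 6C.
Little-endian: lowest address holds the least-significant byte.
So at ascending addresses the bytes are 6C C1 57 30.

6C C1 57 30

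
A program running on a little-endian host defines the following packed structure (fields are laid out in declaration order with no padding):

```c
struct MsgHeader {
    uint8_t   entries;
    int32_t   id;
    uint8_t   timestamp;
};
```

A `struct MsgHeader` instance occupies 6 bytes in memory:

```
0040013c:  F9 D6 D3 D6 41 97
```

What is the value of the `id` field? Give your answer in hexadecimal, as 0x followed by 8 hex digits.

`id` follows `entries` (1 byte), so it starts at byte offset 1 and occupies 4 bytes.
Bytes at offsets 1..4: D6 D3 D6 41.
In little-endian order the low byte comes first in memory.
Reassemble most-significant byte first: 41 D6 D3 D6 → 0x41D6D3D6.

0x41D6D3D6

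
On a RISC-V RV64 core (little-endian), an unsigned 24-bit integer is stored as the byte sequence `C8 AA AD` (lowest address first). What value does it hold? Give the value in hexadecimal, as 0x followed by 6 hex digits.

Little-endian: lowest address holds the least-significant byte.
Reassemble most-significant byte first: AD AA C8 → 0xADAAC8.

0xADAAC8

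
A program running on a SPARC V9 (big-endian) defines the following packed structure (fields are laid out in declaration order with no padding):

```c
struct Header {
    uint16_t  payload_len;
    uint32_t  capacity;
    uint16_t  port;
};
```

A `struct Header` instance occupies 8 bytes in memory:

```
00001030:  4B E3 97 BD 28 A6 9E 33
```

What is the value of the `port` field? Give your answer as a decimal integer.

`port` follows `payload_len` (2 B), `capacity` (4 B), so it starts at offset 2 + 4 = 6 and occupies 2 bytes.
Bytes at offsets 6..7: 9E 33.
Big-endian stores the most-significant byte at the lowest address.
The bytes are already most-significant first: 0x9E33.
0x9E33 = 40499.

40499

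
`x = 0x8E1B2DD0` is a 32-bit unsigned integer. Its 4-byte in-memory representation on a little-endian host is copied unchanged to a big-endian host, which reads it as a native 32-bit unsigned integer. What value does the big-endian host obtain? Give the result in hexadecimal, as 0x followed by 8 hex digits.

Stored little-endian, the bytes at ascending addresses are D0 2D 1B 8E.
Read back as big-endian, the last byte is least significant, giving 0xD02D1B8E.

0xD02D1B8E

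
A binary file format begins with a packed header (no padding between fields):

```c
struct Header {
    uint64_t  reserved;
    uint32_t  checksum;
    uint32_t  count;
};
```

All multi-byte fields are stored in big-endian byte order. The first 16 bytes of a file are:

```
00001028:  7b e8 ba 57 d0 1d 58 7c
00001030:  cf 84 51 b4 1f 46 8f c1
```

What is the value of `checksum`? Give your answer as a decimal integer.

`checksum` follows `reserved` (8 bytes), so it starts at byte offset 8 and occupies 4 bytes.
Bytes at offsets 8..11: CF 84 51 B4.
In big-endian order the high byte comes first in memory.
The bytes are already most-significant first: 0xCF8451B4.
0xCF8451B4 = 3481555380.

3481555380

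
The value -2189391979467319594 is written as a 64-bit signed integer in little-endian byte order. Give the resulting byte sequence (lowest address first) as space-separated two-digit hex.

D6 D6 C2 35 98 B7 9D E1

Two's complement of -2189391979467319594 in 64 bits: 2189391979467319594 = 0x1E624867CA3D292A; invert → 0xE19DB79835C2D6D5; add 1 → 0xE19DB79835C2D6D6.
Split into bytes (most-significant first): E1 9D B7 98 35 C2 D6 D6.
Little-endian stores the least-significant byte at the lowest address.
So at ascending addresses the bytes are D6 D6 C2 35 98 B7 9D E1.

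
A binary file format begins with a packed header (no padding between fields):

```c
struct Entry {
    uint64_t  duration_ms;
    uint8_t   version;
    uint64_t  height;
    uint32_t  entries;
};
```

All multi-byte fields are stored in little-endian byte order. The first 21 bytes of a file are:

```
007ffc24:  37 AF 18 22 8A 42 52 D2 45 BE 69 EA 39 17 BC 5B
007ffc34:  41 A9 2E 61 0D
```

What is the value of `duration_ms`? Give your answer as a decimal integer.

15155248857100103479

`duration_ms` is the first field, at byte offset 0, occupying 8 bytes.
Bytes at offsets 0..7: 37 AF 18 22 8A 42 52 D2.
Little-endian: lowest address holds the least-significant byte.
Reassemble most-significant byte first: D2 52 42 8A 22 18 AF 37 → 0xD252428A2218AF37.
0xD252428A2218AF37 = 15155248857100103479.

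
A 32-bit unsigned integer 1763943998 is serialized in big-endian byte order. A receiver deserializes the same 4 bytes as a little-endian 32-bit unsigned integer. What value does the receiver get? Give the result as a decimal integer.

1763943998 in 32-bit hexadecimal is 0x6923A63E.
Stored big-endian, the bytes at ascending addresses are 69 23 A6 3E.
Read back as little-endian, the first byte is least significant, giving 0x3EA62369.
0x3EA62369 = 1051075433.

1051075433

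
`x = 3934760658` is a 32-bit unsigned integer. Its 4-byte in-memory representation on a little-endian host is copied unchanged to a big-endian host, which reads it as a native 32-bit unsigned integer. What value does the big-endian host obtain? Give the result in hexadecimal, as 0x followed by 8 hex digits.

0xD2AE87EA

3934760658 in 32-bit hexadecimal is 0xEA87AED2.
Stored little-endian, the bytes at ascending addresses are D2 AE 87 EA.
Read back as big-endian, the last byte is least significant, giving 0xD2AE87EA.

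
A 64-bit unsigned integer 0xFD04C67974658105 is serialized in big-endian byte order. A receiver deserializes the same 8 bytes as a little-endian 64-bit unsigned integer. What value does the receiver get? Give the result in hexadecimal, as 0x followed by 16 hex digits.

0x0581657479C604FD

Stored big-endian, the bytes at ascending addresses are FD 04 C6 79 74 65 81 05.
Read back as little-endian, the first byte is least significant, giving 0x0581657479C604FD.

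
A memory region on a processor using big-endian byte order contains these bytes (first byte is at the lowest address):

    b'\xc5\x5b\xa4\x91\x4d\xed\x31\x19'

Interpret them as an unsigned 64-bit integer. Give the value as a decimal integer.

Big-endian stores the most-significant byte at the lowest address.
The bytes are already most-significant first: 0xC55BA4914DED3119.
0xC55BA4914DED3119 = 14221141192337076505.

14221141192337076505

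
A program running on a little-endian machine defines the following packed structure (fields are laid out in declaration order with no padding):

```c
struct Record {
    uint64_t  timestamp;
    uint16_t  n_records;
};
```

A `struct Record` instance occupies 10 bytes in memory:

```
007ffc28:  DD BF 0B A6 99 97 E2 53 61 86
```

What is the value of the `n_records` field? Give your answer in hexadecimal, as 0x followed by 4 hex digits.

`n_records` follows `timestamp` (8 bytes), so it starts at byte offset 8 and occupies 2 bytes.
Bytes at offsets 8..9: 61 86.
Little-endian stores the least-significant byte at the lowest address.
Reassemble most-significant byte first: 86 61 → 0x8661.

0x8661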